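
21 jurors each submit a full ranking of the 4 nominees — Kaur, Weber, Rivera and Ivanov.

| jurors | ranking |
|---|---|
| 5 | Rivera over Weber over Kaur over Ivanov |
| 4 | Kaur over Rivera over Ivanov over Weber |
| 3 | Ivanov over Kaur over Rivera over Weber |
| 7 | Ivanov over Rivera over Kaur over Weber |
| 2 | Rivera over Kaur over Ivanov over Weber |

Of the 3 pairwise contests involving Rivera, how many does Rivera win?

3

Rivera against each rival (21 jurors):
Rivera vs Kaur: Rivera wins 14–7.
Rivera vs Weber: 5+4+3+7+2 = 21 for Rivera, 0 for Weber — Rivera by 21–0.
Rivera vs Ivanov: Rivera is ranked higher on 5+4+2 = 11 ballots, Ivanov on 10. Rivera wins 11–10.
Rivera beats Kaur, Weber, Ivanov — 3 pairwise wins.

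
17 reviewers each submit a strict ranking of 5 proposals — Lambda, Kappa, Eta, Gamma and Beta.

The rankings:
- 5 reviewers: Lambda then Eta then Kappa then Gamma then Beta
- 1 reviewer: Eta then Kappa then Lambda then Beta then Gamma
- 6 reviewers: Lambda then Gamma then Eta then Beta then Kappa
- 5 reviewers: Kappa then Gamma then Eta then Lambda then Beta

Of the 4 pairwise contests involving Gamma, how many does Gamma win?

2

Gamma against each rival (17 reviewers):
Gamma vs Lambda: Lambda wins 12–5.
Gamma vs Kappa: Kappa, 11–6.
Gamma–Eta: Gamma 11–6.
Gamma vs Beta: 16 to 1, Gamma.
Gamma beats Eta, Beta; loses to Lambda, Kappa — 2 pairwise wins.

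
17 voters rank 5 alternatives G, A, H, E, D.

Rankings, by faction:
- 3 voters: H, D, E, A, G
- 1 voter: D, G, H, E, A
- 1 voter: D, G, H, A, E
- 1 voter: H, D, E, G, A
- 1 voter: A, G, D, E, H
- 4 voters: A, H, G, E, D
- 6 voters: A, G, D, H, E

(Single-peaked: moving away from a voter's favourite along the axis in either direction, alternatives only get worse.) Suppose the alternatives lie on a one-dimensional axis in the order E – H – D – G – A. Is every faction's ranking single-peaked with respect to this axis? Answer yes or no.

no

Axis positions: E=1, H=2, D=3, G=4, A=5.
Faction 1: ranking walks positions 2-3-1-5-4; A is ranked above G even though G lies between A and the peak H on the axis — preferences dip and rise again. Not single-peaked.
Faction 2 (peak D at position 3): ranking walks positions 3-4-2-1-5, expanding outward from the peak — single-peaked.
Faction 3 (peak D at position 3): ranking walks positions 3-4-2-5-1, expanding outward from the peak — single-peaked.
Faction 4 (peak H at position 2): ranking walks positions 2-3-1-4-5, expanding outward from the peak — single-peaked.
Faction 5: ranking walks positions 5-4-3-1-2; E is ranked above H even though H lies between E and the peak A on the axis — preferences dip and rise again. Not single-peaked.
Faction 6: ranking walks positions 5-2-4-1-3; H is ranked above G even though G lies between H and the peak A on the axis — preferences dip and rise again. Not single-peaked.
Faction 7 (peak A at position 5): ranking walks positions 5-4-3-2-1, expanding outward from the peak — single-peaked.
Faction 1 violates single-peakedness, so the profile is not single-peaked on this axis.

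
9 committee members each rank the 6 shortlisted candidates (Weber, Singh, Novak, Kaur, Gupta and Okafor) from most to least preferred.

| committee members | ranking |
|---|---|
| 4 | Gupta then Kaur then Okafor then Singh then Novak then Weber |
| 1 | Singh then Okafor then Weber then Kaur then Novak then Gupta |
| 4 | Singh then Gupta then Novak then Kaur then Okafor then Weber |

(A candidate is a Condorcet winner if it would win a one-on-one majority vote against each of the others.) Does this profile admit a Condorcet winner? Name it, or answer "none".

Check each pair by majority over 9 ballots:
Weber vs Singh: Weber is ranked higher on 0 ballots, Singh on 9. Singh wins 9–0.
Weber vs Novak: Weber is ranked higher on 1 ballot, Novak on 8. Novak wins 8–1.
Weber vs Kaur: Weber preferred on 1 ballot; Kaur wins 8–1.
Weber vs Gupta: Weber preferred on 1 ballot; Gupta wins 8–1.
Weber vs Okafor: Weber is ranked higher on 0 ballots, Okafor on 9. Okafor wins 9–0.
Singh vs Novak: 9 to 0, Singh.
Singh vs Kaur: 5 to 4, Singh.
Singh vs Gupta: 5 to 4, Singh.
Singh vs Okafor: Singh preferred on 1+4 = 5 ballots; Singh wins 5–4.
Novak vs Kaur: 4 for Novak, 5 for Kaur — Kaur by 5–4.
Novak vs Gupta: 1 for Novak, 8 for Gupta — Gupta by 8–1.
Novak vs Okafor: Novak is ranked higher on 4 ballots, Okafor on 5. Okafor wins 5–4.
Kaur vs Gupta: Kaur is ranked higher on 1 ballot, Gupta on 8. Gupta wins 8–1.
Kaur vs Okafor: Kaur preferred on 4+4 = 8 ballots; Kaur wins 8–1.
Gupta vs Okafor: 4+4 = 8 for Gupta, 1 for Okafor — Gupta by 8–1.
Singh beats each of Weber, Novak, Kaur, Gupta, Okafor — Singh is the Condorcet winner.

Singh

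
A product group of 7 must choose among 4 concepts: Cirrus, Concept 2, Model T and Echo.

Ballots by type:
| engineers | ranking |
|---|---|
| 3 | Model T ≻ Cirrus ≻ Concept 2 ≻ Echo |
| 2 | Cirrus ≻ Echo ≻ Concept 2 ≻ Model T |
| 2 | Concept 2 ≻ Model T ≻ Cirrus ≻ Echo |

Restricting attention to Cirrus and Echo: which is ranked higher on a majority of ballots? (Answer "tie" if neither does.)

Cirrus

Ballots ranking Cirrus above Echo: 3 + 2 + 2 = 7.
Ballots ranking Echo above Cirrus: 7 − 7 = 0.
Cirrus wins the head-to-head 7–0.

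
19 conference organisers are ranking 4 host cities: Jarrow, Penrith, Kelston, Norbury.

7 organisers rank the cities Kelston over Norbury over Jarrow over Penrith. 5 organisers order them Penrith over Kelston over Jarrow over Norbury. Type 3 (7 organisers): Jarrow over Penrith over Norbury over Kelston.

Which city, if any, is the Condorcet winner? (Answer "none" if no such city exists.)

Check each pair by majority over 19 ballots:
Jarrow vs Penrith: Jarrow, 14–5.
Jarrow vs Kelston: Kelston wins 12–7.
Jarrow vs Norbury: Jarrow, 12–7.
Penrith vs Kelston: Penrith wins 12–7.
Penrith vs Norbury: Penrith wins 12–7.
Kelston vs Norbury: Kelston wins 12–7.
Every city loses at least once (Jarrow loses to Kelston; Penrith loses to Jarrow; Kelston loses to Penrith; Norbury loses to Jarrow). The majority relation contains the cycle Jarrow beats Penrith beats Kelston beats Jarrow, so there is no Condorcet winner.

none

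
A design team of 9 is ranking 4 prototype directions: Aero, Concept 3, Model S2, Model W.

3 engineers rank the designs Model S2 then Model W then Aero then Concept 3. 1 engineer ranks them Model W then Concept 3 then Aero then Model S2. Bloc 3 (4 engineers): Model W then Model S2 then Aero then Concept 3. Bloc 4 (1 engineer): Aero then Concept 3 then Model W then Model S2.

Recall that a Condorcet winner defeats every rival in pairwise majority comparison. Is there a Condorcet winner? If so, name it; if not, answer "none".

Model W

Check each pair by majority over 9 ballots:
Aero vs Concept 3: Aero, 8–1.
Aero–Model S2: Model S2 7–2.
Aero vs Model W: Aero is ranked higher on 1 ballot, Model W on 8. Model W wins 8–1.
Concept 3 vs Model S2: 2 to 7, Model S2.
Concept 3 vs Model W: Concept 3 is ranked higher on 1 ballot, Model W on 8. Model W wins 8–1.
Model S2 vs Model W: 3 to 6, Model W.
Only Model W has no losses; Model W is the Condorcet winner.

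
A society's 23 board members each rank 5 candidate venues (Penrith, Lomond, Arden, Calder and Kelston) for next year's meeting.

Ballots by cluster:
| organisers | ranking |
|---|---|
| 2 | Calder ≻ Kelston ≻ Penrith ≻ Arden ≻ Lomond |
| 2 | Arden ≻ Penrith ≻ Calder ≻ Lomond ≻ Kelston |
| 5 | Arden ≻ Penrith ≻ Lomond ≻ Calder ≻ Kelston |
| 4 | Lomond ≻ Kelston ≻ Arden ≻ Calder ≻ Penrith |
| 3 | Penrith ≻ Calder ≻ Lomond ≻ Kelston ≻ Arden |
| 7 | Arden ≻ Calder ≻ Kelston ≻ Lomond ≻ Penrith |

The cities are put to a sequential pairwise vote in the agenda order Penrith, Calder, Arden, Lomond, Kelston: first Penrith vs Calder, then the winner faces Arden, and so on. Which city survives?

Arden

Round 1: Penrith vs Calder — 10–13, Calder advances.
Round 2: Calder vs Arden — 5–18, Arden advances.
Round 3: Arden vs Lomond — 16–7, Arden advances.
Round 4: Arden vs Kelston — 14–9, Arden advances.
Arden survives the agenda.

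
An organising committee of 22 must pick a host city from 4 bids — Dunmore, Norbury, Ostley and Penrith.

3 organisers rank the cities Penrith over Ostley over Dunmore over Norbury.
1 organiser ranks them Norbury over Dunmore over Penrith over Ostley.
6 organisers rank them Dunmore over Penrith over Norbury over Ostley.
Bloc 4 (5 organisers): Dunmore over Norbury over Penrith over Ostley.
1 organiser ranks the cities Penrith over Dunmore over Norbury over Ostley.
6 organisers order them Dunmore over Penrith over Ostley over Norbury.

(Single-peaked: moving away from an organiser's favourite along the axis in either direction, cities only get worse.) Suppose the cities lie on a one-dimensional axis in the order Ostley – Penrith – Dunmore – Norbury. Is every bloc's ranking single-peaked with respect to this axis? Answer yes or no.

Axis positions: Ostley=1, Penrith=2, Dunmore=3, Norbury=4.
Bloc 1 (peak Penrith at position 2): ranking walks positions 2-1-3-4, expanding outward from the peak — single-peaked.
Bloc 2 (peak Norbury at position 4): ranking walks positions 4-3-2-1, expanding outward from the peak — single-peaked.
Bloc 3 (peak Dunmore at position 3): ranking walks positions 3-2-4-1, expanding outward from the peak — single-peaked.
Bloc 4 (peak Dunmore at position 3): ranking walks positions 3-4-2-1, expanding outward from the peak — single-peaked.
Bloc 5 (peak Penrith at position 2): ranking walks positions 2-3-4-1, expanding outward from the peak — single-peaked.
Bloc 6 (peak Dunmore at position 3): ranking walks positions 3-2-1-4, expanding outward from the peak — single-peaked.
Every ranking is single-peaked on this axis.

yes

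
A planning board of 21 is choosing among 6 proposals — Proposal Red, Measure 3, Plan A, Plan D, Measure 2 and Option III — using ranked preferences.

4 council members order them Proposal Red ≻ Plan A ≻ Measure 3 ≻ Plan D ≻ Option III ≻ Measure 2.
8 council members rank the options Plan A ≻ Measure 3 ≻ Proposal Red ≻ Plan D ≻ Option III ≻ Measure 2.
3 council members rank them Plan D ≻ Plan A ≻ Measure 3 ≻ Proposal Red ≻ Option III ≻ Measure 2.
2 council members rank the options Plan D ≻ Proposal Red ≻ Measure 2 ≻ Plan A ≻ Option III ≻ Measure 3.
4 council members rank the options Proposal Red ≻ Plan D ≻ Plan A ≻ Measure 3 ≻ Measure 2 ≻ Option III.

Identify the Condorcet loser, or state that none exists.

Pairwise majorities:
Proposal Red vs Measure 3: Proposal Red preferred on 4+2+4 = 10 ballots; Measure 3 wins 11–10.
Proposal Red–Plan A: Plan A 11–10.
Proposal Red vs Plan D: Proposal Red, 16–5.
Proposal Red vs Measure 2: Proposal Red is ranked higher on 4+8+3+2+4 = 21 ballots, Measure 2 on 0. Proposal Red wins 21–0.
Proposal Red vs Option III: 21 to 0, Proposal Red.
Measure 3 vs Plan A: 0 for Measure 3, 21 for Plan A — Plan A by 21–0.
Measure 3–Plan D: Measure 3 12–9.
Measure 3 vs Measure 2: 19 to 2, Measure 3.
Measure 3–Option III: Measure 3 19–2.
Plan A vs Plan D: Plan A, 12–9.
Plan A vs Measure 2: 19 to 2, Plan A.
Plan A vs Option III: Plan A, 21–0.
Plan D–Measure 2: Plan D 21–0.
Plan D vs Option III: Plan D wins 21–0.
Measure 2 vs Option III: 6 to 15, Option III.
Measure 2 loses to every other option — it is the Condorcet loser.

Measure 2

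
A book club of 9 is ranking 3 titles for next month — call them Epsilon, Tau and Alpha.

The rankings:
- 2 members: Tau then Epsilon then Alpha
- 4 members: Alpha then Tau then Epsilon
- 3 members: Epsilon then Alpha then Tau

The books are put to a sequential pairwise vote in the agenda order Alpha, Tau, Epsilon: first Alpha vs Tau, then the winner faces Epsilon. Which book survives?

Epsilon

Round 1: Alpha vs Tau — 7–2, Alpha advances.
Round 2: Alpha vs Epsilon — 4–5, Epsilon advances.
Epsilon survives the agenda.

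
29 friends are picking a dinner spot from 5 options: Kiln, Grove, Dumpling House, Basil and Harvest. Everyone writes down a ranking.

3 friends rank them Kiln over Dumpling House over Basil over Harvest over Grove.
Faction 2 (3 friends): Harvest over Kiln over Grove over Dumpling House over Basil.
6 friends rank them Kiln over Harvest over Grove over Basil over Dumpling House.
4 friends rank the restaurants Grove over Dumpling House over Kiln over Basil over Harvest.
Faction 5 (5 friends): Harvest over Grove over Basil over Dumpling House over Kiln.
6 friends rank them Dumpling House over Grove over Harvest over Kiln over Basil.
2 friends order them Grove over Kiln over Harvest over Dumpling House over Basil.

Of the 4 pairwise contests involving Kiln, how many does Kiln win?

2

Kiln against each rival (29 friends):
Kiln vs Grove: 3+3+6 = 12 for Kiln, 17 for Grove — Grove by 17–12.
Kiln vs Dumpling House: Kiln is ranked higher on 3+3+6+2 = 14 ballots, Dumpling House on 15. Dumpling House wins 15–14.
Kiln–Basil: Kiln 24–5.
Kiln vs Harvest: Kiln is ranked higher on 3+6+4+2 = 15 ballots, Harvest on 14. Kiln wins 15–14.
Kiln beats Basil, Harvest; loses to Grove, Dumpling House — 2 pairwise wins.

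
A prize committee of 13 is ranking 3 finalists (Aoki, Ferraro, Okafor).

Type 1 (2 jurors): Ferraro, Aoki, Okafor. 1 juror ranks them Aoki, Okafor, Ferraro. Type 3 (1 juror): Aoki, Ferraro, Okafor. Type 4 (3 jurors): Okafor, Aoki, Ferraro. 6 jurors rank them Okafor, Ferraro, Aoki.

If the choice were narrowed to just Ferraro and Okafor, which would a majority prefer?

Ballots ranking Ferraro above Okafor: 2 + 1 = 3.
Ballots ranking Okafor above Ferraro: 13 − 3 = 10.
Okafor wins the head-to-head 10–3.

Okafor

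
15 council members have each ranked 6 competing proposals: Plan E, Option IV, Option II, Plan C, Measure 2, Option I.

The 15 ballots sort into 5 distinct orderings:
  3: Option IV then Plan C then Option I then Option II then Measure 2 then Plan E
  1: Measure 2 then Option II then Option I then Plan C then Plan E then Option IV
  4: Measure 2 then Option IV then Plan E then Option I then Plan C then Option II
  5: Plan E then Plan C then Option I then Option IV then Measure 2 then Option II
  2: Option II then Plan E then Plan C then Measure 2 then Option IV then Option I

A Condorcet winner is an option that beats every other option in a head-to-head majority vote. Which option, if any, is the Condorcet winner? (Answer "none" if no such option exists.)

none

Check each pair by majority over 15 ballots:
Plan E–Option IV: Plan E 8–7.
Plan E vs Option II: Plan E, 9–6.
Plan E vs Plan C: 11 to 4, Plan E.
Plan E vs Measure 2: 5+2 = 7 for Plan E, 8 for Measure 2 — Measure 2 by 8–7.
Plan E vs Option I: Plan E wins 11–4.
Option IV vs Option II: Option IV is ranked higher on 3+4+5 = 12 ballots, Option II on 3. Option IV wins 12–3.
Option IV vs Plan C: Plan C, 8–7.
Option IV vs Measure 2: Option IV preferred on 3+5 = 8 ballots; Option IV wins 8–7.
Option IV vs Option I: Option IV, 9–6.
Option II vs Plan C: Plan C, 12–3.
Option II vs Measure 2: Option II preferred on 3+2 = 5 ballots; Measure 2 wins 10–5.
Option II vs Option I: Option I, 12–3.
Plan C vs Measure 2: Plan C preferred on 3+5+2 = 10 ballots; Plan C wins 10–5.
Plan C vs Option I: Plan C, 10–5.
Measure 2–Option I: Option I 8–7.
No option is unbeaten: Plan E loses to Measure 2; Option IV loses to Plan E; Option II loses to Plan E; Plan C loses to Plan E; Measure 2 loses to Option IV; Option I loses to Plan E. In particular Plan E > Option IV > Measure 2 > Plan E is a majority cycle — no Condorcet winner exists.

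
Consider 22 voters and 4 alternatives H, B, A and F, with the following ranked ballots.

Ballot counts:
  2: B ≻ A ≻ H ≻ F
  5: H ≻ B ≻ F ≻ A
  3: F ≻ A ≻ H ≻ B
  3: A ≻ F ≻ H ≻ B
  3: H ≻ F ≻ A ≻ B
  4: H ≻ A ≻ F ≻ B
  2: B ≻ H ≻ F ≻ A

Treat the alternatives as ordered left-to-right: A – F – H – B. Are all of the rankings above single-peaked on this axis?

Axis positions: A=1, F=2, H=3, B=4.
Group 1: ranking walks positions 4-1-3-2; A is ranked above H even though H lies between A and the peak B on the axis — preferences dip and rise again. Not single-peaked.
Group 2 (peak H at position 3): ranking walks positions 3-4-2-1, expanding outward from the peak — single-peaked.
Group 3 (peak F at position 2): ranking walks positions 2-1-3-4, expanding outward from the peak — single-peaked.
Group 4 (peak A at position 1): ranking walks positions 1-2-3-4, expanding outward from the peak — single-peaked.
Group 5 (peak H at position 3): ranking walks positions 3-2-1-4, expanding outward from the peak — single-peaked.
Group 6: ranking walks positions 3-1-2-4; A is ranked above F even though F lies between A and the peak H on the axis — preferences dip and rise again. Not single-peaked.
Group 7 (peak B at position 4): ranking walks positions 4-3-2-1, expanding outward from the peak — single-peaked.
Group 1 violates single-peakedness, so the profile is not single-peaked on this axis.

no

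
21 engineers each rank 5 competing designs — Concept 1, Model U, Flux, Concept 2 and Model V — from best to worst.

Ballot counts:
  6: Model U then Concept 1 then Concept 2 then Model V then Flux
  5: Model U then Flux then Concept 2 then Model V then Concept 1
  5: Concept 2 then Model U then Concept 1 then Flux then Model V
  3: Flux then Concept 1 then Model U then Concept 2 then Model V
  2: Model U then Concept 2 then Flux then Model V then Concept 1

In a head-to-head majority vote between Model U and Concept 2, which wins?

Ballots ranking Model U above Concept 2: 6 + 5 + 3 + 2 = 16.
Ballots ranking Concept 2 above Model U: 21 − 16 = 5.
Model U wins the head-to-head 16–5.

Model U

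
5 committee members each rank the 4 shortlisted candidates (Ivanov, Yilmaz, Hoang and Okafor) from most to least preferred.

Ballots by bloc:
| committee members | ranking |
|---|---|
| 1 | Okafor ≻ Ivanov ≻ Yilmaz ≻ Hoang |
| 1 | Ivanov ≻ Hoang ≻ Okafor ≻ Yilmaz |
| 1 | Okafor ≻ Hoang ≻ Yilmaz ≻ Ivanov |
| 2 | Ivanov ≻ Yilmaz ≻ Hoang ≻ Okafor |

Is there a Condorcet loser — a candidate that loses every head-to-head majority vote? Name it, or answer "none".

Head-to-head results (5 committee members):
Ivanov vs Yilmaz: Ivanov is ranked higher on 1+1+2 = 4 ballots, Yilmaz on 1. Ivanov wins 4–1.
Ivanov–Hoang: Ivanov 4–1.
Ivanov vs Okafor: Ivanov wins 3–2.
Yilmaz–Hoang: Yilmaz 3–2.
Yilmaz vs Okafor: Okafor, 3–2.
Hoang vs Okafor: 1+2 = 3 for Hoang, 2 for Okafor — Hoang by 3–2.
No candidate is winless: Ivanov beats Yilmaz; Yilmaz beats Hoang; Hoang beats Okafor; Okafor beats Yilmaz. There is no Condorcet loser.

none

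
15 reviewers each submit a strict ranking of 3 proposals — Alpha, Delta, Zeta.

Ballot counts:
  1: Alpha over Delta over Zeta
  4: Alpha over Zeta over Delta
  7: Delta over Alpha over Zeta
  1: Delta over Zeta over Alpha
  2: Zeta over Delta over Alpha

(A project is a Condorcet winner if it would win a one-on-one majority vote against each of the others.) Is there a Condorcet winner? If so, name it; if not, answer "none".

Head-to-head results (15 reviewers):
Alpha vs Delta: 5 to 10, Delta.
Alpha vs Zeta: Alpha is ranked higher on 1+4+7 = 12 ballots, Zeta on 3. Alpha wins 12–3.
Delta vs Zeta: Delta is ranked higher on 1+7+1 = 9 ballots, Zeta on 6. Delta wins 9–6.
Delta wins every pairwise contest, so Delta is the Condorcet winner.

Delta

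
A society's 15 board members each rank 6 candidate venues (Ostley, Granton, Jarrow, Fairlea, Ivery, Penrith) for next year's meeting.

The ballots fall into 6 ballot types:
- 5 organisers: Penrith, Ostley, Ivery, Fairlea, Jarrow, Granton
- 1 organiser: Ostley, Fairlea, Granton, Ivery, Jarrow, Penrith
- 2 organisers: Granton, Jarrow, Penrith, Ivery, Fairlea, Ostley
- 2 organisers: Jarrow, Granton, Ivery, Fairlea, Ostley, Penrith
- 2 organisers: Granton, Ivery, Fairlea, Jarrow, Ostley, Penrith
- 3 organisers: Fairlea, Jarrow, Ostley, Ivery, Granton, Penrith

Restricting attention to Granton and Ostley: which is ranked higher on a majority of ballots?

Ostley

Ballots ranking Granton above Ostley: 2 + 2 + 2 = 6.
Ballots ranking Ostley above Granton: 15 − 6 = 9.
Ostley wins the head-to-head 9–6.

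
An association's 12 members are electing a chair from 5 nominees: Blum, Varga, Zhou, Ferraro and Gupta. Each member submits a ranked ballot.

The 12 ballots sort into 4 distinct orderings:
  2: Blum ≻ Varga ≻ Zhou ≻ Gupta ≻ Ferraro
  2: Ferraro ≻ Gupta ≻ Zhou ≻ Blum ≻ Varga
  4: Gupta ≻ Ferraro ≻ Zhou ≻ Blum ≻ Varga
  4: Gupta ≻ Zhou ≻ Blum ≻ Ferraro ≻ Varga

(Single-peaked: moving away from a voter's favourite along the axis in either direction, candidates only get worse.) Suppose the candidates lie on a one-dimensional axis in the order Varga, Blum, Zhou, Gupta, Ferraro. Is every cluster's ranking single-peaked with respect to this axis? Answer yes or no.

yes

Axis positions: Varga=1, Blum=2, Zhou=3, Gupta=4, Ferraro=5.
Cluster 1 (peak Blum at position 2): ranking walks positions 2-1-3-4-5, expanding outward from the peak — single-peaked.
Cluster 2 (peak Ferraro at position 5): ranking walks positions 5-4-3-2-1, expanding outward from the peak — single-peaked.
Cluster 3 (peak Gupta at position 4): ranking walks positions 4-5-3-2-1, expanding outward from the peak — single-peaked.
Cluster 4 (peak Gupta at position 4): ranking walks positions 4-3-2-5-1, expanding outward from the peak — single-peaked.
Every ranking is single-peaked on this axis.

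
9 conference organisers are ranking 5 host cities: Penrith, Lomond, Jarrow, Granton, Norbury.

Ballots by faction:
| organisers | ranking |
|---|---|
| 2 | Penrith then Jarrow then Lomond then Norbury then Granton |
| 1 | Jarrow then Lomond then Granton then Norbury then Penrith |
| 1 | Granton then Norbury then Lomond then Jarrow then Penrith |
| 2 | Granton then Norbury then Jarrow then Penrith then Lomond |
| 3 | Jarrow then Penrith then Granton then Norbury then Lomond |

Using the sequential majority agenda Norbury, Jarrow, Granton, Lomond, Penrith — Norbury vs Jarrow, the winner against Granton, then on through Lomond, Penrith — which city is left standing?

Jarrow

Round 1: Norbury vs Jarrow — 3–6, Jarrow advances.
Round 2: Jarrow vs Granton — 6–3, Jarrow advances.
Round 3: Jarrow vs Lomond — 8–1, Jarrow advances.
Round 4: Jarrow vs Penrith — 7–2, Jarrow advances.
The agenda winner is Jarrow.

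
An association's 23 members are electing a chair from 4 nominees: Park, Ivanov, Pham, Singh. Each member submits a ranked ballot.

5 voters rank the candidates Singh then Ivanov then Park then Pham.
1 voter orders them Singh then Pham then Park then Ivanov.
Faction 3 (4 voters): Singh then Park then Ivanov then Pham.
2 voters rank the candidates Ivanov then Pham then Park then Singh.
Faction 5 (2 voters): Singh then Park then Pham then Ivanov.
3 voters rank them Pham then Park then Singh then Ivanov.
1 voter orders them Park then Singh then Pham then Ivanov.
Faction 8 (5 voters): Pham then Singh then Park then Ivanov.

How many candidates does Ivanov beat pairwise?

Ivanov against each rival (23 voters):
Ivanov–Park: Park 16–7.
Ivanov vs Pham: 5+4+2 = 11 for Ivanov, 12 for Pham — Pham by 12–11.
Ivanov vs Singh: Ivanov preferred on 2 ballots; Singh wins 21–2.
Ivanov beats no one; loses to Park, Pham, Singh — 0 pairwise wins.

0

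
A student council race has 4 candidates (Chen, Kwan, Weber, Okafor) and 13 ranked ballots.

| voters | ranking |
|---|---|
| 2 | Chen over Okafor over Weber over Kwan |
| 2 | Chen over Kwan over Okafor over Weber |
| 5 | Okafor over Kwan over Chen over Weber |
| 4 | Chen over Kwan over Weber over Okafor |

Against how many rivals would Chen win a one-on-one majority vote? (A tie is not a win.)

3

Chen against each rival (13 voters):
Chen vs Kwan: 2+2+4 = 8 for Chen, 5 for Kwan — Chen by 8–5.
Chen–Weber: Chen 13–0.
Chen vs Okafor: Chen preferred on 2+2+4 = 8 ballots; Chen wins 8–5.
Chen beats Kwan, Weber, Okafor — 3 pairwise wins.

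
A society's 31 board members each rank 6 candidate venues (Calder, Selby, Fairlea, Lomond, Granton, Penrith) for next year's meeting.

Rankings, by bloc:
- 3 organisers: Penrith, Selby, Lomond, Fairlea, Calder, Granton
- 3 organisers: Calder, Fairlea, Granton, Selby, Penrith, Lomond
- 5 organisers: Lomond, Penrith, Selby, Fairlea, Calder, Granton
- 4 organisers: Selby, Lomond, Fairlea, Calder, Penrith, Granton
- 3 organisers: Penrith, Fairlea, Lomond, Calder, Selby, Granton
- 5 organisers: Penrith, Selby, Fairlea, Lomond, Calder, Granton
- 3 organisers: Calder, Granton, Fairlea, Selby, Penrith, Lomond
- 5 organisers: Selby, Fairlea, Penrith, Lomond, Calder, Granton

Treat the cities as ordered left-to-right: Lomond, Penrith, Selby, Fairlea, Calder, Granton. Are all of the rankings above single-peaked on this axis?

Axis positions: Lomond=1, Penrith=2, Selby=3, Fairlea=4, Calder=5, Granton=6.
Bloc 1 (peak Penrith at position 2): ranking walks positions 2-3-1-4-5-6, expanding outward from the peak — single-peaked.
Bloc 2 (peak Calder at position 5): ranking walks positions 5-4-6-3-2-1, expanding outward from the peak — single-peaked.
Bloc 3 (peak Lomond at position 1): ranking walks positions 1-2-3-4-5-6, expanding outward from the peak — single-peaked.
Bloc 4: ranking walks positions 3-1-4-5-2-6; Lomond is ranked above Penrith even though Penrith lies between Lomond and the peak Selby on the axis — preferences dip and rise again. Not single-peaked.
Bloc 5: ranking walks positions 2-4-1-5-3-6; Fairlea is ranked above Selby even though Selby lies between Fairlea and the peak Penrith on the axis — preferences dip and rise again. Not single-peaked.
Bloc 6 (peak Penrith at position 2): ranking walks positions 2-3-4-1-5-6, expanding outward from the peak — single-peaked.
Bloc 7 (peak Calder at position 5): ranking walks positions 5-6-4-3-2-1, expanding outward from the peak — single-peaked.
Bloc 8 (peak Selby at position 3): ranking walks positions 3-4-2-1-5-6, expanding outward from the peak — single-peaked.
Bloc 4 violates single-peakedness, so the profile is not single-peaked on this axis.

no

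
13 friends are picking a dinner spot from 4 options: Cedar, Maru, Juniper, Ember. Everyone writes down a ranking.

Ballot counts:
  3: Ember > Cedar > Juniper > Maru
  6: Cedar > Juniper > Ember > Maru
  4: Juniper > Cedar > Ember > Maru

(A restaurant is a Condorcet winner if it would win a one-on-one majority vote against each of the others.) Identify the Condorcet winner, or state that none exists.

Check each pair by majority over 13 ballots:
Cedar vs Maru: Cedar wins 13–0.
Cedar vs Juniper: Cedar wins 9–4.
Cedar vs Ember: Cedar wins 10–3.
Maru vs Juniper: Juniper, 13–0.
Maru vs Ember: Ember, 13–0.
Juniper vs Ember: Juniper, 10–3.
Only Cedar has no losses; Cedar is the Condorcet winner.

Cedar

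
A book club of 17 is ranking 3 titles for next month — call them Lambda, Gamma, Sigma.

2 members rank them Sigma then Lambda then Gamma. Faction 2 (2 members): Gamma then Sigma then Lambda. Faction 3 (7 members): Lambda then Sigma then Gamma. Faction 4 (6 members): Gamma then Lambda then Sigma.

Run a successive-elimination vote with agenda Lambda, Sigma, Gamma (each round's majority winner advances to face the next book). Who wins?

Lambda

Round 1: Lambda vs Sigma — 13–4, Lambda advances.
Round 2: Lambda vs Gamma — 9–8, Lambda advances.
Lambda survives the agenda.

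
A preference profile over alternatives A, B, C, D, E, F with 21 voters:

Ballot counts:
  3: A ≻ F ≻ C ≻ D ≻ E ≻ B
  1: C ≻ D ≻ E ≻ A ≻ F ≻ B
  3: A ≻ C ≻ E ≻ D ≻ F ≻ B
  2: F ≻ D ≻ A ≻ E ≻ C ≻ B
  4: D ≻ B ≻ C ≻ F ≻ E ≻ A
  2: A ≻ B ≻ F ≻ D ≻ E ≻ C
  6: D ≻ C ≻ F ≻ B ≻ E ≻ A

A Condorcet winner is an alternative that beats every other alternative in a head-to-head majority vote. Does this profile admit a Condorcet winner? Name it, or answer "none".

D

Pairwise majorities:
A vs B: A, 11–10.
A–C: C 11–10.
A vs D: D wins 13–8.
A–E: E 11–10.
A–F: F 12–9.
B vs C: C wins 15–6.
B–D: D 19–2.
B–E: B 12–9.
B–F: F 15–6.
C vs D: D, 14–7.
C vs E: C, 17–4.
C vs F: C, 14–7.
D–E: D 18–3.
D vs F: D wins 14–7.
E vs F: F, 17–4.
Only D has no losses; D is the Condorcet winner.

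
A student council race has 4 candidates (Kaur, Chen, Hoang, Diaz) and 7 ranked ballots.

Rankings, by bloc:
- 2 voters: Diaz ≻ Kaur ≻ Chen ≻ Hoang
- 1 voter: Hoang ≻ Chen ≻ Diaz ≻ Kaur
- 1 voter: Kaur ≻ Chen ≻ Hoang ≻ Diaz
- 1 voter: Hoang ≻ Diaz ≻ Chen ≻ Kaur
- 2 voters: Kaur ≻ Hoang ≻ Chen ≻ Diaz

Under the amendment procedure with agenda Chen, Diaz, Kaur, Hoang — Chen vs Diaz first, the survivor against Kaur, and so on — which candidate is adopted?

Round 1: Chen vs Diaz — 4–3, Chen advances.
Round 2: Chen vs Kaur — 2–5, Kaur advances.
Round 3: Kaur vs Hoang — 5–2, Kaur advances.
The agenda winner is Kaur.

Kaur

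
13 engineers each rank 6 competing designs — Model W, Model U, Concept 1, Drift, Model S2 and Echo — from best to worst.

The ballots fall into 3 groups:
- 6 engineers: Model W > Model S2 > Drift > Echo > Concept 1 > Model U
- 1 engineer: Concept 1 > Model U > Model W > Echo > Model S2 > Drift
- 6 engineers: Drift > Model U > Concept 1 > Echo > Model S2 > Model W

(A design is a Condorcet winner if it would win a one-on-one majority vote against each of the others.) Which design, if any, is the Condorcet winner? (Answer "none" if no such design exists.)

Head-to-head results (13 engineers):
Model W vs Model U: Model U wins 7–6.
Model W–Concept 1: Concept 1 7–6.
Model W vs Drift: Model W is ranked higher on 6+1 = 7 ballots, Drift on 6. Model W wins 7–6.
Model W vs Model S2: Model W preferred on 6+1 = 7 ballots; Model W wins 7–6.
Model W vs Echo: Model W preferred on 6+1 = 7 ballots; Model W wins 7–6.
Model U–Concept 1: Concept 1 7–6.
Model U–Drift: Drift 12–1.
Model U–Model S2: Model U 7–6.
Model U vs Echo: 7 to 6, Model U.
Concept 1 vs Drift: Concept 1 preferred on 1 ballot; Drift wins 12–1.
Concept 1 vs Model S2: Concept 1 wins 7–6.
Concept 1 vs Echo: 7 to 6, Concept 1.
Drift vs Model S2: 6 to 7, Model S2.
Drift vs Echo: 6+6 = 12 for Drift, 1 for Echo — Drift by 12–1.
Model S2 vs Echo: Echo, 7–6.
No design is unbeaten: Model W loses to Model U; Model U loses to Concept 1; Concept 1 loses to Drift; Drift loses to Model W; Model S2 loses to Model W; Echo loses to Model W. In particular Model W > Drift > Model U > Model W is a majority cycle — no Condorcet winner exists.

none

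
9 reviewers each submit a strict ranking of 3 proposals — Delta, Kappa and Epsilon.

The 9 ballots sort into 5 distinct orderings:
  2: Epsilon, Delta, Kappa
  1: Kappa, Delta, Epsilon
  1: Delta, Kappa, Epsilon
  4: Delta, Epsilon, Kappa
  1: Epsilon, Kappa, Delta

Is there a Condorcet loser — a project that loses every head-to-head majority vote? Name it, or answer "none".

Head-to-head results (9 reviewers):
Delta vs Kappa: 7 to 2, Delta.
Delta vs Epsilon: 6 to 3, Delta.
Kappa–Epsilon: Epsilon 7–2.
Kappa loses to every other project — it is the Condorcet loser.

Kappa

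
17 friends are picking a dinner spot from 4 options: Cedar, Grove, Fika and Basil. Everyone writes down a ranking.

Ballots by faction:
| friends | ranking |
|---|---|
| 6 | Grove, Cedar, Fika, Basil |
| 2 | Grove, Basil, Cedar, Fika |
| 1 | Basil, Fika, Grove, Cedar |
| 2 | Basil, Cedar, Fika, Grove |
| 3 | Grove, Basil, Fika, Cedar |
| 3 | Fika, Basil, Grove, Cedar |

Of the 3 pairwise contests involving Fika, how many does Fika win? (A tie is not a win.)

1

Fika against each rival (17 friends):
Fika vs Cedar: Cedar, 10–7.
Fika vs Grove: 1+2+3 = 6 for Fika, 11 for Grove — Grove by 11–6.
Fika vs Basil: 6+3 = 9 for Fika, 8 for Basil — Fika by 9–8.
Fika beats Basil; loses to Cedar, Grove — 1 pairwise win.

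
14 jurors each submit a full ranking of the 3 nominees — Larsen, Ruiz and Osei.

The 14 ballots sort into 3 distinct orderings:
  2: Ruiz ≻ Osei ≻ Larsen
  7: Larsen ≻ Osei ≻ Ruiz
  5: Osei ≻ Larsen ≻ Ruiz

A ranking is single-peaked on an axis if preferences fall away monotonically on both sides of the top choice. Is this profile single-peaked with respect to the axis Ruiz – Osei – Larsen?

yes

Axis positions: Ruiz=1, Osei=2, Larsen=3.
Group 1 (peak Ruiz at position 1): ranking walks positions 1-2-3, expanding outward from the peak — single-peaked.
Group 2 (peak Larsen at position 3): ranking walks positions 3-2-1, expanding outward from the peak — single-peaked.
Group 3 (peak Osei at position 2): ranking walks positions 2-3-1, expanding outward from the peak — single-peaked.
Every ranking is single-peaked on this axis.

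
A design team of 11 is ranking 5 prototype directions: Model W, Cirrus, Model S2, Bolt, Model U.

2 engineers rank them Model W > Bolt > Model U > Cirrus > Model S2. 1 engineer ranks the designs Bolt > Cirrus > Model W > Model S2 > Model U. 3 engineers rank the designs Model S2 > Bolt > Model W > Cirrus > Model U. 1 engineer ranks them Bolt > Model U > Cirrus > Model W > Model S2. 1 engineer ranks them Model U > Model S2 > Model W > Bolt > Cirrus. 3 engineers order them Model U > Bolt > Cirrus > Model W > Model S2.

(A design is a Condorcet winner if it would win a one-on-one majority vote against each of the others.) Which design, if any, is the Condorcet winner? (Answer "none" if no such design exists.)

Check each pair by majority over 11 ballots:
Model W vs Cirrus: 2+3+1 = 6 for Model W, 5 for Cirrus — Model W by 6–5.
Model W vs Model S2: 2+1+1+3 = 7 for Model W, 4 for Model S2 — Model W by 7–4.
Model W vs Bolt: Bolt, 8–3.
Model W–Model U: Model W 6–5.
Cirrus vs Model S2: Cirrus is ranked higher on 2+1+1+3 = 7 ballots, Model S2 on 4. Cirrus wins 7–4.
Cirrus vs Bolt: Bolt, 11–0.
Cirrus–Model U: Model U 7–4.
Model S2 vs Bolt: 3+1 = 4 for Model S2, 7 for Bolt — Bolt by 7–4.
Model S2–Model U: Model U 7–4.
Bolt vs Model U: Bolt wins 7–4.
Bolt wins every pairwise contest, so Bolt is the Condorcet winner.

Bolt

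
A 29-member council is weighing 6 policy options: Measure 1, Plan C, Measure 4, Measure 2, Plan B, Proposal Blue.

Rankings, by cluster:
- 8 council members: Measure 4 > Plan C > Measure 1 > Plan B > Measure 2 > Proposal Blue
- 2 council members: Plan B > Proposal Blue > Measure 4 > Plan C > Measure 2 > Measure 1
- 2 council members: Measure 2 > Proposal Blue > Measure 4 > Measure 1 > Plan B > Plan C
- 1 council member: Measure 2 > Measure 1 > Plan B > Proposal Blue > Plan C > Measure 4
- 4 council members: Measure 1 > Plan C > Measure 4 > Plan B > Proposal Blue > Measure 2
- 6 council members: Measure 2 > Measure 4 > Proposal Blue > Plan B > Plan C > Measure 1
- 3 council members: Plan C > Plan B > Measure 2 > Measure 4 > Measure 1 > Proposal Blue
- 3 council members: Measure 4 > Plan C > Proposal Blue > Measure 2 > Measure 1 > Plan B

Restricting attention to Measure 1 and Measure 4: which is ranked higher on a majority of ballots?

Ballots ranking Measure 1 above Measure 4: 1 + 4 = 5.
Ballots ranking Measure 4 above Measure 1: 29 − 5 = 24.
Measure 4 wins the head-to-head 24–5.

Measure 4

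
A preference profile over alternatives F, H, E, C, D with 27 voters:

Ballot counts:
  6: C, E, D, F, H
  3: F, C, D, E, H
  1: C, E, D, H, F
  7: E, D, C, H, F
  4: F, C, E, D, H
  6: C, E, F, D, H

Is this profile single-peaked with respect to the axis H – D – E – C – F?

Axis positions: H=1, D=2, E=3, C=4, F=5.
Bloc 1 (peak C at position 4): ranking walks positions 4-3-2-5-1, expanding outward from the peak — single-peaked.
Bloc 2: ranking walks positions 5-4-2-3-1; D is ranked above E even though E lies between D and the peak F on the axis — preferences dip and rise again. Not single-peaked.
Bloc 3 (peak C at position 4): ranking walks positions 4-3-2-1-5, expanding outward from the peak — single-peaked.
Bloc 4 (peak E at position 3): ranking walks positions 3-2-4-1-5, expanding outward from the peak — single-peaked.
Bloc 5 (peak F at position 5): ranking walks positions 5-4-3-2-1, expanding outward from the peak — single-peaked.
Bloc 6 (peak C at position 4): ranking walks positions 4-3-5-2-1, expanding outward from the peak — single-peaked.
Bloc 2 violates single-peakedness, so the profile is not single-peaked on this axis.

no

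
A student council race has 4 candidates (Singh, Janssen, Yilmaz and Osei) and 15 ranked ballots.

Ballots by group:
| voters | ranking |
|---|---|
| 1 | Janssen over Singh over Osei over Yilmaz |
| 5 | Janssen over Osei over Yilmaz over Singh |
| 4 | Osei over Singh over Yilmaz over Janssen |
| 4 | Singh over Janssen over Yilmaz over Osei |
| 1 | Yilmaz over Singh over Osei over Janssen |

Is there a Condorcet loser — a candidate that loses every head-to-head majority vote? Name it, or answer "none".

Head-to-head results (15 voters):
Singh vs Janssen: 9 to 6, Singh.
Singh vs Yilmaz: Singh, 9–6.
Singh vs Osei: Osei, 9–6.
Janssen vs Yilmaz: Janssen is ranked higher on 1+5+4 = 10 ballots, Yilmaz on 5. Janssen wins 10–5.
Janssen vs Osei: 1+5+4 = 10 for Janssen, 5 for Osei — Janssen by 10–5.
Yilmaz vs Osei: Osei, 10–5.
Yilmaz is beaten in every head-to-head and is the Condorcet loser.

Yilmaz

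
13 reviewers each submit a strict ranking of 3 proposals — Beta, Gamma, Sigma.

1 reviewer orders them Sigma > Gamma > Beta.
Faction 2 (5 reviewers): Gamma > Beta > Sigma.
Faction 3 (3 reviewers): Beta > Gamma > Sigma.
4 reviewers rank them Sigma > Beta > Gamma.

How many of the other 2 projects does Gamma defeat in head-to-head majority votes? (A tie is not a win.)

1

Gamma against each rival (13 reviewers):
Gamma vs Beta: Gamma preferred on 1+5 = 6 ballots; Beta wins 7–6.
Gamma vs Sigma: 5+3 = 8 for Gamma, 5 for Sigma — Gamma by 8–5.
Gamma beats Sigma; loses to Beta — 1 pairwise win.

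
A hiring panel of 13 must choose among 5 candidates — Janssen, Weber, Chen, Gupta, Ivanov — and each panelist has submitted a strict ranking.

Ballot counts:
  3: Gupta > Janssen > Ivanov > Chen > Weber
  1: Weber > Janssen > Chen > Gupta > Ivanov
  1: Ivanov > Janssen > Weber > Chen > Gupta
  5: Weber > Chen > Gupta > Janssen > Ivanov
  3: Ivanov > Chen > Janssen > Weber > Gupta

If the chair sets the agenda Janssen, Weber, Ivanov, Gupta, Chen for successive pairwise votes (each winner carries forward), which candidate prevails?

Chen

Round 1: Janssen vs Weber — 7–6, Janssen advances.
Round 2: Janssen vs Ivanov — 9–4, Janssen advances.
Round 3: Janssen vs Gupta — 5–8, Gupta advances.
Round 4: Gupta vs Chen — 3–10, Chen advances.
Chen survives the agenda.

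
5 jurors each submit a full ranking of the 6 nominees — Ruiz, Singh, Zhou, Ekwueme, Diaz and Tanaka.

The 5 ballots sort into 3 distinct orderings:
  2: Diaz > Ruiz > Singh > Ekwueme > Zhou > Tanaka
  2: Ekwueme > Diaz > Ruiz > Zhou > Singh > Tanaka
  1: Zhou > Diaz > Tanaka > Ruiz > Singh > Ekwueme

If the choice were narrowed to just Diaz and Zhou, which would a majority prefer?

Ballots ranking Diaz above Zhou: 2 + 2 = 4.
Ballots ranking Zhou above Diaz: 5 − 4 = 1.
Diaz wins the head-to-head 4–1.

Diaz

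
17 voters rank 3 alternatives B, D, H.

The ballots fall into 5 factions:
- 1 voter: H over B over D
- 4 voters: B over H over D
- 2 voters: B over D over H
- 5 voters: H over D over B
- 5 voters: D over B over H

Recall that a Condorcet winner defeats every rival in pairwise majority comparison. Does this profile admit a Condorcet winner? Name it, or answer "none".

Check each pair by majority over 17 ballots:
B vs D: 1+4+2 = 7 for B, 10 for D — D by 10–7.
B vs H: B preferred on 4+2+5 = 11 ballots; B wins 11–6.
D vs H: D is ranked higher on 2+5 = 7 ballots, H on 10. H wins 10–7.
Each alternative drops at least one matchup (B loses to D; D loses to H; H loses to B); the cycle B → H → D → B rules out a Condorcet winner.

none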